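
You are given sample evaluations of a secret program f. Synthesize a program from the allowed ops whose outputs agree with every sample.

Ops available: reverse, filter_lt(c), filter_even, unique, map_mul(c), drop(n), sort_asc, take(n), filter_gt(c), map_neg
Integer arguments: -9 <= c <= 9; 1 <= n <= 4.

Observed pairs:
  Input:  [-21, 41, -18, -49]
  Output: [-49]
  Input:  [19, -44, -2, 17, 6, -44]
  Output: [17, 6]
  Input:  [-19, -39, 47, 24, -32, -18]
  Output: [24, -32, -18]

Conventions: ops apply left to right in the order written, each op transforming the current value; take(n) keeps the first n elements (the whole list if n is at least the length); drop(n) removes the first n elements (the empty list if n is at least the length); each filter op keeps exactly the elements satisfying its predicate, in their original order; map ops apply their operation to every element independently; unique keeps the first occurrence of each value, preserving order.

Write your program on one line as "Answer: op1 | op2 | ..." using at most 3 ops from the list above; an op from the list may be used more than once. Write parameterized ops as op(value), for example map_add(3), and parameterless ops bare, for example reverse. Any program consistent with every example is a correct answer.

unique | drop(3)

Check, running the answer program on each example:
  [-21, 41, -18, -49] -> [-21, 41, -18, -49] -> [-49]
  [19, -44, -2, 17, 6, -44] -> [19, -44, -2, 17, 6] -> [17, 6]
  [-19, -39, 47, 24, -32, -18] -> [-19, -39, 47, 24, -32, -18] -> [24, -32, -18]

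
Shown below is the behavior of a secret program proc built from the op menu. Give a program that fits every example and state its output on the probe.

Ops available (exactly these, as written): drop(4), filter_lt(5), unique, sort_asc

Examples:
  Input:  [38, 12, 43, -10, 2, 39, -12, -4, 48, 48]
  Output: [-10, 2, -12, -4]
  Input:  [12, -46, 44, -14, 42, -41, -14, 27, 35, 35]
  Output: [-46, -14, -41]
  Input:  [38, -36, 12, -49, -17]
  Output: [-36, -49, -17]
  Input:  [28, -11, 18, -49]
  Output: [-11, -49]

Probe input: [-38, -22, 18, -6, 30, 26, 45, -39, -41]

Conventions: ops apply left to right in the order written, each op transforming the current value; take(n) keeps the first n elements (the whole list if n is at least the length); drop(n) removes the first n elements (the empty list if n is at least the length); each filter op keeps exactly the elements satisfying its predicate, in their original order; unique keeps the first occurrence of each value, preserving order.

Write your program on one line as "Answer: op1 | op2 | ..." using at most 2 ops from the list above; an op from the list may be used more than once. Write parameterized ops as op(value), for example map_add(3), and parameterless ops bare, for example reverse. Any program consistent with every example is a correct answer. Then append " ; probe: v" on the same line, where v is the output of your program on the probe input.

filter_lt(5) | unique ; probe: [-38, -22, -6, -39, -41]

Check, running the answer program on each example:
  [38, 12, 43, -10, 2, 39, -12, -4, 48, 48] -> [-10, 2, -12, -4] -> [-10, 2, -12, -4]
  [12, -46, 44, -14, 42, -41, -14, 27, 35, 35] -> [-46, -14, -41, -14] -> [-46, -14, -41]
  [38, -36, 12, -49, -17] -> [-36, -49, -17] -> [-36, -49, -17]
  [28, -11, 18, -49] -> [-11, -49] -> [-11, -49]
  probe: [-38, -22, 18, -6, 30, 26, 45, -39, -41] -> [-38, -22, -6, -39, -41] -> [-38, -22, -6, -39, -41]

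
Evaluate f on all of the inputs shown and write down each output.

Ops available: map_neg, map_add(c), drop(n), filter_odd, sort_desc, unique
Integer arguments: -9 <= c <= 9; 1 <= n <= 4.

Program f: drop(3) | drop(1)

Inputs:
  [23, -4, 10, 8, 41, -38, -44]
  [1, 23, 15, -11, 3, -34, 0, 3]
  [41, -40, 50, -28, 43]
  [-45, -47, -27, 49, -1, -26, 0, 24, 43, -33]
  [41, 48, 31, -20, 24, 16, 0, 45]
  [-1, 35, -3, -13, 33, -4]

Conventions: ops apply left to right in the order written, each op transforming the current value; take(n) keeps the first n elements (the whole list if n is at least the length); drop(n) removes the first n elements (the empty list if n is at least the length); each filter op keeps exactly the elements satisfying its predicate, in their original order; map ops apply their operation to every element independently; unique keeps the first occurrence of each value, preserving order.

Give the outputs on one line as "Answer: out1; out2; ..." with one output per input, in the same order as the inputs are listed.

[41, -38, -44]; [3, -34, 0, 3]; [43]; [-1, -26, 0, 24, 43, -33]; [24, 16, 0, 45]; [33, -4]

Execution, op by op:
  [23, -4, 10, 8, 41, -38, -44] -> [8, 41, -38, -44] -> [41, -38, -44]
  [1, 23, 15, -11, 3, -34, 0, 3] -> [-11, 3, -34, 0, 3] -> [3, -34, 0, 3]
  [41, -40, 50, -28, 43] -> [-28, 43] -> [43]
  [-45, -47, -27, 49, -1, -26, 0, 24, 43, -33] -> [49, -1, -26, 0, 24, 43, -33] -> [-1, -26, 0, 24, 43, -33]
  [41, 48, 31, -20, 24, 16, 0, 45] -> [-20, 24, 16, 0, 45] -> [24, 16, 0, 45]
  [-1, 35, -3, -13, 33, -4] -> [-13, 33, -4] -> [33, -4]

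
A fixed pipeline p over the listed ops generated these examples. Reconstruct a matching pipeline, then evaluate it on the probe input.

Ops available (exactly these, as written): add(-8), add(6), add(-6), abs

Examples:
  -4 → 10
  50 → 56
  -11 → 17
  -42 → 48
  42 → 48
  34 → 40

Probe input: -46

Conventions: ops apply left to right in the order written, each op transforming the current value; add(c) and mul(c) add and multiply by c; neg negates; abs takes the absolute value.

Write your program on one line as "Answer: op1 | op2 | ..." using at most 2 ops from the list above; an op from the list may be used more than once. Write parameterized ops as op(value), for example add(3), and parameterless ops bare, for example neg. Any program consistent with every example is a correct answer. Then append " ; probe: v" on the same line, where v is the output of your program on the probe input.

abs | add(6) ; probe: 52

Check, running the answer program on each example:
  -4 -> 4 -> 10
  50 -> 50 -> 56
  -11 -> 11 -> 17
  -42 -> 42 -> 48
  42 -> 42 -> 48
  34 -> 34 -> 40
  probe: -46 -> 46 -> 52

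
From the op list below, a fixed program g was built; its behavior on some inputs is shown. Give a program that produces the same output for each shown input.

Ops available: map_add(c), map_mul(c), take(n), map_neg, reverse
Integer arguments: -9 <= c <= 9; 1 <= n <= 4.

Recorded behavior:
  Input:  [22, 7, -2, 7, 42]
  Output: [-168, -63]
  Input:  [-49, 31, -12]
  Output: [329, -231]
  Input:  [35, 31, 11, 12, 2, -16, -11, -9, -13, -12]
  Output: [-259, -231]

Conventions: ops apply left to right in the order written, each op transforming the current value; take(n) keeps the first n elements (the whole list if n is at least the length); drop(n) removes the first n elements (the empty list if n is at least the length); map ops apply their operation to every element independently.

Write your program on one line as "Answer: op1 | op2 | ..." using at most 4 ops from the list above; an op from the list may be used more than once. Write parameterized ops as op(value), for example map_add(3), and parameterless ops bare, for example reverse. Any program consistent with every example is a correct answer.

map_add(2) | map_mul(7) | take(2) | map_neg

Check, running the answer program on each example:
  [22, 7, -2, 7, 42] -> [24, 9, 0, 9, 44] -> [168, 63, 0, 63, 308] -> [168, 63] -> [-168, -63]
  [-49, 31, -12] -> [-47, 33, -10] -> [-329, 231, -70] -> [-329, 231] -> [329, -231]
  [35, 31, 11, 12, 2, -16, -11, -9, -13, -12] -> [37, 33, 13, 14, 4, -14, -9, -7, -11, -10] -> [259, 231, 91, 98, 28, -98, -63, -49, -77, -70] -> [259, 231] -> [-259, -231]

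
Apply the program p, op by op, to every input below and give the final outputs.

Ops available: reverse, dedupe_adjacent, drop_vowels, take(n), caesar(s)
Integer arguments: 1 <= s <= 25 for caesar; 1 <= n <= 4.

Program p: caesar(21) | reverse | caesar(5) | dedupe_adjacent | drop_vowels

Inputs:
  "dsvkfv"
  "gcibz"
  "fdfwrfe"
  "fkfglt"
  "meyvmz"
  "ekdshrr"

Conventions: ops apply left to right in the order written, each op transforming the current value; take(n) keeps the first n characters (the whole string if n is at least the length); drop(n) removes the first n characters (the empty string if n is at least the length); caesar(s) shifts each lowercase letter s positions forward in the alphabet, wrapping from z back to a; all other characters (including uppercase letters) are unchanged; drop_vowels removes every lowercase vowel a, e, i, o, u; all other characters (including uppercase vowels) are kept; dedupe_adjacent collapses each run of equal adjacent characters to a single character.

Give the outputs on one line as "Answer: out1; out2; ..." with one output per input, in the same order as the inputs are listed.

"vfkvsd"; "zbcg"; "frwfdf"; "tlgfkf"; "zmvym"; "rhsdk"

Execution, op by op:
  "dsvkfv" -> "ynqfaq" -> "qafqny" -> "vfkvsd" -> "vfkvsd" -> "vfkvsd"
  "gcibz" -> "bxdwu" -> "uwdxb" -> "zbicg" -> "zbicg" -> "zbcg"
  "fdfwrfe" -> "ayarmaz" -> "zamraya" -> "efrwfdf" -> "efrwfdf" -> "frwfdf"
  "fkfglt" -> "afabgo" -> "ogbafa" -> "tlgfkf" -> "tlgfkf" -> "tlgfkf"
  "meyvmz" -> "hztqhu" -> "uhqtzh" -> "zmvyem" -> "zmvyem" -> "zmvym"
  "ekdshrr" -> "zfyncmm" -> "mmcnyfz" -> "rrhsdke" -> "rhsdke" -> "rhsdk"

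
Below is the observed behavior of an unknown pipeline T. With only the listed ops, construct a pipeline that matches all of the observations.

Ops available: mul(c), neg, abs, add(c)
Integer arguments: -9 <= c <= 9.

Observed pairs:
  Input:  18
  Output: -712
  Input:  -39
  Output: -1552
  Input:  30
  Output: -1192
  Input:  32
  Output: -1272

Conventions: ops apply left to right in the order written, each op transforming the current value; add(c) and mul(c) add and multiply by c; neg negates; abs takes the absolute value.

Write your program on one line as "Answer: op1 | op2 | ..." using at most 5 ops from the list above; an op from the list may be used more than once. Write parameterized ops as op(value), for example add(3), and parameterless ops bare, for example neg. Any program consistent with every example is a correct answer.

mul(-5) | abs | add(-1) | mul(8) | neg

Check, running the answer program on each example:
  18 -> -90 -> 90 -> 89 -> 712 -> -712
  -39 -> 195 -> 195 -> 194 -> 1552 -> -1552
  30 -> -150 -> 150 -> 149 -> 1192 -> -1192
  32 -> -160 -> 160 -> 159 -> 1272 -> -1272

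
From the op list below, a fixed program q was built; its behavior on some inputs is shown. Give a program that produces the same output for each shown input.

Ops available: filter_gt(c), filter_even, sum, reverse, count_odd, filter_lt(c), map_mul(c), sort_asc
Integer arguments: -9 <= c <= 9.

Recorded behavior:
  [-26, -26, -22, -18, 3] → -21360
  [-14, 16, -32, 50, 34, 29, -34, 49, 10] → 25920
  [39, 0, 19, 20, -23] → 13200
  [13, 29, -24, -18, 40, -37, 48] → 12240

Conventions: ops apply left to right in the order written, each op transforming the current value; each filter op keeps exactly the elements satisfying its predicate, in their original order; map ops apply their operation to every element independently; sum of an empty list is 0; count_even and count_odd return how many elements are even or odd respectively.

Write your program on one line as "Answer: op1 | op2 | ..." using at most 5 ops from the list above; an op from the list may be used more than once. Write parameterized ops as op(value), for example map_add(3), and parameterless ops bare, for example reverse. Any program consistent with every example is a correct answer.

map_mul(-3) | map_mul(4) | map_mul(5) | map_mul(-4) | sum

Check, running the answer program on each example:
  [-26, -26, -22, -18, 3] -> [78, 78, 66, 54, -9] -> [312, 312, 264, 216, -36] -> [1560, 1560, 1320, 1080, -180] -> [-6240, -6240, -5280, -4320, 720] -> -21360
  [-14, 16, -32, 50, 34, 29, -34, 49, 10] -> [42, -48, 96, -150, -102, -87, 102, -147, -30] -> [168, -192, 384, -600, -408, -348, 408, -588, -120] -> [840, -960, 1920, -3000, -2040, -1740, 2040, -2940, -600] -> [-3360, 3840, -7680, 12000, 8160, 6960, -8160, 11760, 2400] -> 25920
  [39, 0, 19, 20, -23] -> [-117, 0, -57, -60, 69] -> [-468, 0, -228, -240, 276] -> [-2340, 0, -1140, -1200, 1380] -> [9360, 0, 4560, 4800, -5520] -> 13200
  [13, 29, -24, -18, 40, -37, 48] -> [-39, -87, 72, 54, -120, 111, -144] -> [-156, -348, 288, 216, -480, 444, -576] -> [-780, -1740, 1440, 1080, -2400, 2220, -2880] -> [3120, 6960, -5760, -4320, 9600, -8880, 11520] -> 12240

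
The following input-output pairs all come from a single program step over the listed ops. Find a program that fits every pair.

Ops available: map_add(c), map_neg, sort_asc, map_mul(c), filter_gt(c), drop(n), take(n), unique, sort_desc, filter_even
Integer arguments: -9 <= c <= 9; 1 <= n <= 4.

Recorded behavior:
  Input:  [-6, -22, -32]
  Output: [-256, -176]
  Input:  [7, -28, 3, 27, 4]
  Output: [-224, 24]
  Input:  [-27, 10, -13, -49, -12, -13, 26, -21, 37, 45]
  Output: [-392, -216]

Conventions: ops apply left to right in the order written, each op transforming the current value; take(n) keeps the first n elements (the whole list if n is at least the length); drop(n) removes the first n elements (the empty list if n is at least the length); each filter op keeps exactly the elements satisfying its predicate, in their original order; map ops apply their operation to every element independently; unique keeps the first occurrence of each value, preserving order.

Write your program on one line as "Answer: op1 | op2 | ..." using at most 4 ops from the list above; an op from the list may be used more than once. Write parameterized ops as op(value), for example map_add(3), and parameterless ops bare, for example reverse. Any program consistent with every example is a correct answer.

take(4) | map_mul(8) | sort_asc | take(2)

Check, running the answer program on each example:
  [-6, -22, -32] -> [-6, -22, -32] -> [-48, -176, -256] -> [-256, -176, -48] -> [-256, -176]
  [7, -28, 3, 27, 4] -> [7, -28, 3, 27] -> [56, -224, 24, 216] -> [-224, 24, 56, 216] -> [-224, 24]
  [-27, 10, -13, -49, -12, -13, 26, -21, 37, 45] -> [-27, 10, -13, -49] -> [-216, 80, -104, -392] -> [-392, -216, -104, 80] -> [-392, -216]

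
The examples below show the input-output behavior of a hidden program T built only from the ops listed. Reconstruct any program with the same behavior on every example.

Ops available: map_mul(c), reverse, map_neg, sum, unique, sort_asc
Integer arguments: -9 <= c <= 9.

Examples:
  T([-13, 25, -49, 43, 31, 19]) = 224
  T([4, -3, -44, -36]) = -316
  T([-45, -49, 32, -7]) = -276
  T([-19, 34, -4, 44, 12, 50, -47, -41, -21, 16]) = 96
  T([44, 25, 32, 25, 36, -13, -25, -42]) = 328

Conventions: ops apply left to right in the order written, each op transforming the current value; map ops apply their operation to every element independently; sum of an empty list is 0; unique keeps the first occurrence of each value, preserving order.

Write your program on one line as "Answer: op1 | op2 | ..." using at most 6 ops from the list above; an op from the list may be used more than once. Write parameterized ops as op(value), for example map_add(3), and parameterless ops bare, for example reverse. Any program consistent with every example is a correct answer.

sort_asc | reverse | map_mul(2) | map_mul(2) | sum

Check, running the answer program on each example:
  [-13, 25, -49, 43, 31, 19] -> [-49, -13, 19, 25, 31, 43] -> [43, 31, 25, 19, -13, -49] -> [86, 62, 50, 38, -26, -98] -> [172, 124, 100, 76, -52, -196] -> 224
  [4, -3, -44, -36] -> [-44, -36, -3, 4] -> [4, -3, -36, -44] -> [8, -6, -72, -88] -> [16, -12, -144, -176] -> -316
  [-45, -49, 32, -7] -> [-49, -45, -7, 32] -> [32, -7, -45, -49] -> [64, -14, -90, -98] -> [128, -28, -180, -196] -> -276
  [-19, 34, -4, 44, 12, 50, -47, -41, -21, 16] -> [-47, -41, -21, -19, -4, 12, 16, 34, 44, 50] -> [50, 44, 34, 16, 12, -4, -19, -21, -41, -47] -> [100, 88, 68, 32, 24, -8, -38, -42, -82, -94] -> [200, 176, 136, 64, 48, -16, -76, -84, -164, -188] -> 96
  [44, 25, 32, 25, 36, -13, -25, -42] -> [-42, -25, -13, 25, 25, 32, 36, 44] -> [44, 36, 32, 25, 25, -13, -25, -42] -> [88, 72, 64, 50, 50, -26, -50, -84] -> [176, 144, 128, 100, 100, -52, -100, -168] -> 328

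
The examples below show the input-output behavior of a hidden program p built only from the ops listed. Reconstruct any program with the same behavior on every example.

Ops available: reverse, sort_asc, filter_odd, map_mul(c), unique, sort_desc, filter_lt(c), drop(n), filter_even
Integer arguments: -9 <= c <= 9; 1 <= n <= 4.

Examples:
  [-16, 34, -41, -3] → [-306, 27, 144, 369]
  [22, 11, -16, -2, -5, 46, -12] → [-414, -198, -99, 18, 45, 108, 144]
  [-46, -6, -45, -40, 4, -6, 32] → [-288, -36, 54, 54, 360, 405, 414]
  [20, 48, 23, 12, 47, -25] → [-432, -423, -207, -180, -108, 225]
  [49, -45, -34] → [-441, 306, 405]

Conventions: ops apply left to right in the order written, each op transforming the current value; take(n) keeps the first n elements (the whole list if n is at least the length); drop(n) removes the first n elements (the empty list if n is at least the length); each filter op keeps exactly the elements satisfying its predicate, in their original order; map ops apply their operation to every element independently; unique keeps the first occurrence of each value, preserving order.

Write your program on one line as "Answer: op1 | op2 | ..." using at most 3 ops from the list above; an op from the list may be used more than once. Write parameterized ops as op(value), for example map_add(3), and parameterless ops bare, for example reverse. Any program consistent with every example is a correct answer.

map_mul(-9) | sort_asc

Check, running the answer program on each example:
  [-16, 34, -41, -3] -> [144, -306, 369, 27] -> [-306, 27, 144, 369]
  [22, 11, -16, -2, -5, 46, -12] -> [-198, -99, 144, 18, 45, -414, 108] -> [-414, -198, -99, 18, 45, 108, 144]
  [-46, -6, -45, -40, 4, -6, 32] -> [414, 54, 405, 360, -36, 54, -288] -> [-288, -36, 54, 54, 360, 405, 414]
  [20, 48, 23, 12, 47, -25] -> [-180, -432, -207, -108, -423, 225] -> [-432, -423, -207, -180, -108, 225]
  [49, -45, -34] -> [-441, 405, 306] -> [-441, 306, 405]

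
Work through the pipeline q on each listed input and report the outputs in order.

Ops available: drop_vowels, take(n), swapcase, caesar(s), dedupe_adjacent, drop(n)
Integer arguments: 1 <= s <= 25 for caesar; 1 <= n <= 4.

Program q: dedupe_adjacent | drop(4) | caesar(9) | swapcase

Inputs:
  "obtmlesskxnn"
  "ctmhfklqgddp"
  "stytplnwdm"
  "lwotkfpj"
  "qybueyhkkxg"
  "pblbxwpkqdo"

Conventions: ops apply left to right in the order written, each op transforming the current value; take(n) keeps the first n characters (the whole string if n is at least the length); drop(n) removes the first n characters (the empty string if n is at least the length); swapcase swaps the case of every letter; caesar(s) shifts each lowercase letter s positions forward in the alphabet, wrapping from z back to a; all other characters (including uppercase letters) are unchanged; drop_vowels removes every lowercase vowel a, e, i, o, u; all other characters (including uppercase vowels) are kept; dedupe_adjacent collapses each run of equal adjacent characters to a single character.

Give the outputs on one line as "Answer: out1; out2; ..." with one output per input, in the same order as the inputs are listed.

Execution, op by op:
  "obtmlesskxnn" -> "obtmleskxn" -> "leskxn" -> "unbtgw" -> "UNBTGW"
  "ctmhfklqgddp" -> "ctmhfklqgdp" -> "fklqgdp" -> "otuzpmy" -> "OTUZPMY"
  "stytplnwdm" -> "stytplnwdm" -> "plnwdm" -> "yuwfmv" -> "YUWFMV"
  "lwotkfpj" -> "lwotkfpj" -> "kfpj" -> "toys" -> "TOYS"
  "qybueyhkkxg" -> "qybueyhkxg" -> "eyhkxg" -> "nhqtgp" -> "NHQTGP"
  "pblbxwpkqdo" -> "pblbxwpkqdo" -> "xwpkqdo" -> "gfytzmx" -> "GFYTZMX"

"UNBTGW"; "OTUZPMY"; "YUWFMV"; "TOYS"; "NHQTGP"; "GFYTZMX"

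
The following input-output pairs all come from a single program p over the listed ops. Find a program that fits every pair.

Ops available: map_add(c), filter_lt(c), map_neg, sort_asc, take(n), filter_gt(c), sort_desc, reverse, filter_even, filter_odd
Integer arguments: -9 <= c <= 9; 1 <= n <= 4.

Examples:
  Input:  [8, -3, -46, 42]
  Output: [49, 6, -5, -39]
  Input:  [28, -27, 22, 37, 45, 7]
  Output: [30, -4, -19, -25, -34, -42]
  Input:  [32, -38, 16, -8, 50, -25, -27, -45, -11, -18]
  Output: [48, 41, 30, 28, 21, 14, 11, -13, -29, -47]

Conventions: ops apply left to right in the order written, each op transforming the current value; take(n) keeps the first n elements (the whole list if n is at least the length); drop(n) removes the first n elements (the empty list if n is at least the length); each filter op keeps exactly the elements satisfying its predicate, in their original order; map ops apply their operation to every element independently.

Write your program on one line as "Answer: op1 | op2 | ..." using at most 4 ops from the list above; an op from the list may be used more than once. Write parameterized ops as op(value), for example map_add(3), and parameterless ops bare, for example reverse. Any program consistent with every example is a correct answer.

map_add(-6) | map_neg | sort_desc | map_add(-3)

Check, running the answer program on each example:
  [8, -3, -46, 42] -> [2, -9, -52, 36] -> [-2, 9, 52, -36] -> [52, 9, -2, -36] -> [49, 6, -5, -39]
  [28, -27, 22, 37, 45, 7] -> [22, -33, 16, 31, 39, 1] -> [-22, 33, -16, -31, -39, -1] -> [33, -1, -16, -22, -31, -39] -> [30, -4, -19, -25, -34, -42]
  [32, -38, 16, -8, 50, -25, -27, -45, -11, -18] -> [26, -44, 10, -14, 44, -31, -33, -51, -17, -24] -> [-26, 44, -10, 14, -44, 31, 33, 51, 17, 24] -> [51, 44, 33, 31, 24, 17, 14, -10, -26, -44] -> [48, 41, 30, 28, 21, 14, 11, -13, -29, -47]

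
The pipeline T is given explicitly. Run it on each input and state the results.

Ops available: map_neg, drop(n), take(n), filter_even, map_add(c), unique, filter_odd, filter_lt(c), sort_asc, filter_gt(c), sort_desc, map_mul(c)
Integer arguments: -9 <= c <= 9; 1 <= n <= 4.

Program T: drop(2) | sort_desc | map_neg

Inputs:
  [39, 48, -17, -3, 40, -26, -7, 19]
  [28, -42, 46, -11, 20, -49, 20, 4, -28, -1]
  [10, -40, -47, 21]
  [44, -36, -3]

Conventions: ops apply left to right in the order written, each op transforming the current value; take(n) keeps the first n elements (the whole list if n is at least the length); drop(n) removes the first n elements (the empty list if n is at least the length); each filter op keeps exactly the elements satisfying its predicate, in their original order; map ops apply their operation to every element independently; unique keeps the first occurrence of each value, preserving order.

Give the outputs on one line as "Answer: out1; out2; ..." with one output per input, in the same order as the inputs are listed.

[-40, -19, 3, 7, 17, 26]; [-46, -20, -20, -4, 1, 11, 28, 49]; [-21, 47]; [3]

Execution, op by op:
  [39, 48, -17, -3, 40, -26, -7, 19] -> [-17, -3, 40, -26, -7, 19] -> [40, 19, -3, -7, -17, -26] -> [-40, -19, 3, 7, 17, 26]
  [28, -42, 46, -11, 20, -49, 20, 4, -28, -1] -> [46, -11, 20, -49, 20, 4, -28, -1] -> [46, 20, 20, 4, -1, -11, -28, -49] -> [-46, -20, -20, -4, 1, 11, 28, 49]
  [10, -40, -47, 21] -> [-47, 21] -> [21, -47] -> [-21, 47]
  [44, -36, -3] -> [-3] -> [-3] -> [3]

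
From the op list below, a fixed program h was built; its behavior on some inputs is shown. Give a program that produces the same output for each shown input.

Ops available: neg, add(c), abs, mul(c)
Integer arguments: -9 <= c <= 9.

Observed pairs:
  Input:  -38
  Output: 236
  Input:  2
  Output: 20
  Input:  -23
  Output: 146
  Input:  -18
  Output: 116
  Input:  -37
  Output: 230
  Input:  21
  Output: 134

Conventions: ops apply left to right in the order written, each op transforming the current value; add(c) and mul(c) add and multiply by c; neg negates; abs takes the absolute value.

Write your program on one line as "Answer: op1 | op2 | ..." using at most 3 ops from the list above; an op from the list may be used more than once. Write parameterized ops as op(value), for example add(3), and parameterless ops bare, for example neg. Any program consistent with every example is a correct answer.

mul(-6) | abs | add(8)

Check, running the answer program on each example:
  -38 -> 228 -> 228 -> 236
  2 -> -12 -> 12 -> 20
  -23 -> 138 -> 138 -> 146
  -18 -> 108 -> 108 -> 116
  -37 -> 222 -> 222 -> 230
  21 -> -126 -> 126 -> 134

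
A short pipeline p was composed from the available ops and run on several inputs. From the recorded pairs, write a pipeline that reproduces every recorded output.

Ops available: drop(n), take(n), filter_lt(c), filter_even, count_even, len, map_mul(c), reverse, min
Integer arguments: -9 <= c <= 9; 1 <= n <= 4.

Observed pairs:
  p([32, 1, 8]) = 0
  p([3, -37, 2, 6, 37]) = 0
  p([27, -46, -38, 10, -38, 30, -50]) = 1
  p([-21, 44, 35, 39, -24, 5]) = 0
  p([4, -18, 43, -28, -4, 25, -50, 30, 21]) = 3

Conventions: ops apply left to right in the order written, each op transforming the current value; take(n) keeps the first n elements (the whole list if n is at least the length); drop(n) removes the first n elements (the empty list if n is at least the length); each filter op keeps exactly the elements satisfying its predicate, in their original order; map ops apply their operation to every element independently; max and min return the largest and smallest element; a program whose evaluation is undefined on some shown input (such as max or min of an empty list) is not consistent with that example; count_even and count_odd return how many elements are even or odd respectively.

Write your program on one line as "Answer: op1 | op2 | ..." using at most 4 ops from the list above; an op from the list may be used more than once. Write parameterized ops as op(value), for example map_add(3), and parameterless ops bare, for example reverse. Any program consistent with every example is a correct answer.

drop(3) | drop(3) | len

Check, running the answer program on each example:
  [32, 1, 8] -> [] -> [] -> 0
  [3, -37, 2, 6, 37] -> [6, 37] -> [] -> 0
  [27, -46, -38, 10, -38, 30, -50] -> [10, -38, 30, -50] -> [-50] -> 1
  [-21, 44, 35, 39, -24, 5] -> [39, -24, 5] -> [] -> 0
  [4, -18, 43, -28, -4, 25, -50, 30, 21] -> [-28, -4, 25, -50, 30, 21] -> [-50, 30, 21] -> 3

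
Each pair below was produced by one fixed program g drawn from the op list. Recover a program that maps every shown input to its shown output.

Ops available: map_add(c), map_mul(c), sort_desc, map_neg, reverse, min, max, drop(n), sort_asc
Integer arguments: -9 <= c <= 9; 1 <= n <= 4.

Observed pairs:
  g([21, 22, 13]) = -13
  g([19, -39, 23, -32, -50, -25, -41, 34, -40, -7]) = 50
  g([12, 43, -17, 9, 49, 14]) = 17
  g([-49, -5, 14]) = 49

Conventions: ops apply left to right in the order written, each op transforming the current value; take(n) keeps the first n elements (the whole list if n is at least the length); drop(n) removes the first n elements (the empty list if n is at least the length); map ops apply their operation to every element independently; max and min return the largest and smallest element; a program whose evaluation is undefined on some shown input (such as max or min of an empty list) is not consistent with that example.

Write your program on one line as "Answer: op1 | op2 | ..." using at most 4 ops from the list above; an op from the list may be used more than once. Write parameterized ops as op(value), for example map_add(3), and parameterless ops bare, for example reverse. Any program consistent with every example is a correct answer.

reverse | map_neg | sort_asc | max

Check, running the answer program on each example:
  [21, 22, 13] -> [13, 22, 21] -> [-13, -22, -21] -> [-22, -21, -13] -> -13
  [19, -39, 23, -32, -50, -25, -41, 34, -40, -7] -> [-7, -40, 34, -41, -25, -50, -32, 23, -39, 19] -> [7, 40, -34, 41, 25, 50, 32, -23, 39, -19] -> [-34, -23, -19, 7, 25, 32, 39, 40, 41, 50] -> 50
  [12, 43, -17, 9, 49, 14] -> [14, 49, 9, -17, 43, 12] -> [-14, -49, -9, 17, -43, -12] -> [-49, -43, -14, -12, -9, 17] -> 17
  [-49, -5, 14] -> [14, -5, -49] -> [-14, 5, 49] -> [-14, 5, 49] -> 49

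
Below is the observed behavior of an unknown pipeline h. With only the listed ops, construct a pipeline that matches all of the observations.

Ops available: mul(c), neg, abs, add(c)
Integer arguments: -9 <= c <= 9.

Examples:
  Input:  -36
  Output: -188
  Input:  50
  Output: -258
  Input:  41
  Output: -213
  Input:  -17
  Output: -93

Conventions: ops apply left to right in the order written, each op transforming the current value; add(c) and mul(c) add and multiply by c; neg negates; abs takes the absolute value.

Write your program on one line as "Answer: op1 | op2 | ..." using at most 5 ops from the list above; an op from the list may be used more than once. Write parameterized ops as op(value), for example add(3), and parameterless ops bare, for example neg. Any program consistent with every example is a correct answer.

abs | neg | mul(5) | add(-8)

Check, running the answer program on each example:
  -36 -> 36 -> -36 -> -180 -> -188
  50 -> 50 -> -50 -> -250 -> -258
  41 -> 41 -> -41 -> -205 -> -213
  -17 -> 17 -> -17 -> -85 -> -93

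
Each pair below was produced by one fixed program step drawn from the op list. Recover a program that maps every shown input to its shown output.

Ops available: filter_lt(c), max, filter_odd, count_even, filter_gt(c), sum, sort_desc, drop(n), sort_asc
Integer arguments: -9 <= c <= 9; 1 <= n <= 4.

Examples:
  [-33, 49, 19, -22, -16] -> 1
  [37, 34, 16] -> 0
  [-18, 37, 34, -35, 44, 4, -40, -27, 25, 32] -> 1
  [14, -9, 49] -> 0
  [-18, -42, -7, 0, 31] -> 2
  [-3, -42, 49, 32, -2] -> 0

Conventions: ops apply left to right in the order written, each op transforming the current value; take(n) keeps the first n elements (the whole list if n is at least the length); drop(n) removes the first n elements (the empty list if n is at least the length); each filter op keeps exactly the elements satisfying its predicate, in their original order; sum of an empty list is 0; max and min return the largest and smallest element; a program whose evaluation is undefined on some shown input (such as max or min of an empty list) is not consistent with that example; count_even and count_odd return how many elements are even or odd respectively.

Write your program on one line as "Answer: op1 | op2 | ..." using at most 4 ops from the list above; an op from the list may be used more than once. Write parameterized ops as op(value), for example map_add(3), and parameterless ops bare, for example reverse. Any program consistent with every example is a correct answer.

filter_lt(-3) | sort_desc | drop(1) | count_even

Check, running the answer program on each example:
  [-33, 49, 19, -22, -16] -> [-33, -22, -16] -> [-16, -22, -33] -> [-22, -33] -> 1
  [37, 34, 16] -> [] -> [] -> [] -> 0
  [-18, 37, 34, -35, 44, 4, -40, -27, 25, 32] -> [-18, -35, -40, -27] -> [-18, -27, -35, -40] -> [-27, -35, -40] -> 1
  [14, -9, 49] -> [-9] -> [-9] -> [] -> 0
  [-18, -42, -7, 0, 31] -> [-18, -42, -7] -> [-7, -18, -42] -> [-18, -42] -> 2
  [-3, -42, 49, 32, -2] -> [-42] -> [-42] -> [] -> 0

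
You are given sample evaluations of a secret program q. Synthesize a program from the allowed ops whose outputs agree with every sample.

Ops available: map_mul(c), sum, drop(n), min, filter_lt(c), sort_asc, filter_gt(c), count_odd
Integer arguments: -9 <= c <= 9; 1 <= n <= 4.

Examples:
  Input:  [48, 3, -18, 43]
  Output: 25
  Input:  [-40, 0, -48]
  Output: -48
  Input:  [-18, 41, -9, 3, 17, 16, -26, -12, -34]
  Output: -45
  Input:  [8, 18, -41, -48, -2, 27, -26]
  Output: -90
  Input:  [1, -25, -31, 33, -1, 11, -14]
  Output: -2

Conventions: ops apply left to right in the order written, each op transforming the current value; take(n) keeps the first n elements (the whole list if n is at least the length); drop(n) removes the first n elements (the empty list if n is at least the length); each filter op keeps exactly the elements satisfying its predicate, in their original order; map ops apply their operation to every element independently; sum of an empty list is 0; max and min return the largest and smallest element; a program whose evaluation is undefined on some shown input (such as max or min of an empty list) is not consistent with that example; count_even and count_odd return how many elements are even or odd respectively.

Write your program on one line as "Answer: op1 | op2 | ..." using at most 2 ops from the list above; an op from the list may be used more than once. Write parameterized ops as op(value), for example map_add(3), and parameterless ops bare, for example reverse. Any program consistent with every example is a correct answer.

drop(2) | sum

Check, running the answer program on each example:
  [48, 3, -18, 43] -> [-18, 43] -> 25
  [-40, 0, -48] -> [-48] -> -48
  [-18, 41, -9, 3, 17, 16, -26, -12, -34] -> [-9, 3, 17, 16, -26, -12, -34] -> -45
  [8, 18, -41, -48, -2, 27, -26] -> [-41, -48, -2, 27, -26] -> -90
  [1, -25, -31, 33, -1, 11, -14] -> [-31, 33, -1, 11, -14] -> -2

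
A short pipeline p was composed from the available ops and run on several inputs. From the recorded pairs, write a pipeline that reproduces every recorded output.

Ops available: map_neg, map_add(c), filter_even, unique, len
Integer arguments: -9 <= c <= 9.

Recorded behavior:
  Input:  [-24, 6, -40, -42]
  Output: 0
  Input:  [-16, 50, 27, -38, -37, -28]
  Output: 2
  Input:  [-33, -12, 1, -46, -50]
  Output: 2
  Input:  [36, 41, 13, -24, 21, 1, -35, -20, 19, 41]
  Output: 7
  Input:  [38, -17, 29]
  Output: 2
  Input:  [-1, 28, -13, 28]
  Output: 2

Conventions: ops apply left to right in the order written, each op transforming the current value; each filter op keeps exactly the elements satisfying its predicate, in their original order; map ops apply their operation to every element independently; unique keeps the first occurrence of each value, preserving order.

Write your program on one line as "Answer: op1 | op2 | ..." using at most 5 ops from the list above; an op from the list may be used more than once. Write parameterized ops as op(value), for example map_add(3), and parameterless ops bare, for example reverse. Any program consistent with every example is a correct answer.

map_add(9) | filter_even | map_add(9) | map_add(-3) | len

Check, running the answer program on each example:
  [-24, 6, -40, -42] -> [-15, 15, -31, -33] -> [] -> [] -> [] -> 0
  [-16, 50, 27, -38, -37, -28] -> [-7, 59, 36, -29, -28, -19] -> [36, -28] -> [45, -19] -> [42, -22] -> 2
  [-33, -12, 1, -46, -50] -> [-24, -3, 10, -37, -41] -> [-24, 10] -> [-15, 19] -> [-18, 16] -> 2
  [36, 41, 13, -24, 21, 1, -35, -20, 19, 41] -> [45, 50, 22, -15, 30, 10, -26, -11, 28, 50] -> [50, 22, 30, 10, -26, 28, 50] -> [59, 31, 39, 19, -17, 37, 59] -> [56, 28, 36, 16, -20, 34, 56] -> 7
  [38, -17, 29] -> [47, -8, 38] -> [-8, 38] -> [1, 47] -> [-2, 44] -> 2
  [-1, 28, -13, 28] -> [8, 37, -4, 37] -> [8, -4] -> [17, 5] -> [14, 2] -> 2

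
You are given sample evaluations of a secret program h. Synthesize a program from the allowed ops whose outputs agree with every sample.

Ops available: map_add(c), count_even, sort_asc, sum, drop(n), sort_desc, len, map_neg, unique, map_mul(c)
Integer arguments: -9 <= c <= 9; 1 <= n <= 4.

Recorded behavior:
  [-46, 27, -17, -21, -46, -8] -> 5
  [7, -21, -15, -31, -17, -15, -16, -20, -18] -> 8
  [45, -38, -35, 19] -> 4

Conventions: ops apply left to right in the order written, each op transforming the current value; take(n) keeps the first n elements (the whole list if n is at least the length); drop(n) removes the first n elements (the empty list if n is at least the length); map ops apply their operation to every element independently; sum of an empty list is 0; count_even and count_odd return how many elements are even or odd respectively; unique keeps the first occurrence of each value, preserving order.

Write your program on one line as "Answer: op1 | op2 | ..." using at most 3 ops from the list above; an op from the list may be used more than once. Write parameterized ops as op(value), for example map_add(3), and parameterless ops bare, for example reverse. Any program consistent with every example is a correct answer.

unique | map_neg | len

Check, running the answer program on each example:
  [-46, 27, -17, -21, -46, -8] -> [-46, 27, -17, -21, -8] -> [46, -27, 17, 21, 8] -> 5
  [7, -21, -15, -31, -17, -15, -16, -20, -18] -> [7, -21, -15, -31, -17, -16, -20, -18] -> [-7, 21, 15, 31, 17, 16, 20, 18] -> 8
  [45, -38, -35, 19] -> [45, -38, -35, 19] -> [-45, 38, 35, -19] -> 4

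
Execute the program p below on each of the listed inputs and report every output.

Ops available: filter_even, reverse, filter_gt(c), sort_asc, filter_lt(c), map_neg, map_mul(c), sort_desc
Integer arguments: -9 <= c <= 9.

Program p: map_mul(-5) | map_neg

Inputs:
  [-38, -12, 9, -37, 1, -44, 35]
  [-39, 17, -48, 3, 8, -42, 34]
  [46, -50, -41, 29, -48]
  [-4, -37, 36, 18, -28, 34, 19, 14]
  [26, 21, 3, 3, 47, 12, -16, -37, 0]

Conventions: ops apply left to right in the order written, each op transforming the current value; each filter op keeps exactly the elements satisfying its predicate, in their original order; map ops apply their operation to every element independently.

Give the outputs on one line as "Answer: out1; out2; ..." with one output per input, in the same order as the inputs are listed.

[-190, -60, 45, -185, 5, -220, 175]; [-195, 85, -240, 15, 40, -210, 170]; [230, -250, -205, 145, -240]; [-20, -185, 180, 90, -140, 170, 95, 70]; [130, 105, 15, 15, 235, 60, -80, -185, 0]

Execution, op by op:
  [-38, -12, 9, -37, 1, -44, 35] -> [190, 60, -45, 185, -5, 220, -175] -> [-190, -60, 45, -185, 5, -220, 175]
  [-39, 17, -48, 3, 8, -42, 34] -> [195, -85, 240, -15, -40, 210, -170] -> [-195, 85, -240, 15, 40, -210, 170]
  [46, -50, -41, 29, -48] -> [-230, 250, 205, -145, 240] -> [230, -250, -205, 145, -240]
  [-4, -37, 36, 18, -28, 34, 19, 14] -> [20, 185, -180, -90, 140, -170, -95, -70] -> [-20, -185, 180, 90, -140, 170, 95, 70]
  [26, 21, 3, 3, 47, 12, -16, -37, 0] -> [-130, -105, -15, -15, -235, -60, 80, 185, 0] -> [130, 105, 15, 15, 235, 60, -80, -185, 0]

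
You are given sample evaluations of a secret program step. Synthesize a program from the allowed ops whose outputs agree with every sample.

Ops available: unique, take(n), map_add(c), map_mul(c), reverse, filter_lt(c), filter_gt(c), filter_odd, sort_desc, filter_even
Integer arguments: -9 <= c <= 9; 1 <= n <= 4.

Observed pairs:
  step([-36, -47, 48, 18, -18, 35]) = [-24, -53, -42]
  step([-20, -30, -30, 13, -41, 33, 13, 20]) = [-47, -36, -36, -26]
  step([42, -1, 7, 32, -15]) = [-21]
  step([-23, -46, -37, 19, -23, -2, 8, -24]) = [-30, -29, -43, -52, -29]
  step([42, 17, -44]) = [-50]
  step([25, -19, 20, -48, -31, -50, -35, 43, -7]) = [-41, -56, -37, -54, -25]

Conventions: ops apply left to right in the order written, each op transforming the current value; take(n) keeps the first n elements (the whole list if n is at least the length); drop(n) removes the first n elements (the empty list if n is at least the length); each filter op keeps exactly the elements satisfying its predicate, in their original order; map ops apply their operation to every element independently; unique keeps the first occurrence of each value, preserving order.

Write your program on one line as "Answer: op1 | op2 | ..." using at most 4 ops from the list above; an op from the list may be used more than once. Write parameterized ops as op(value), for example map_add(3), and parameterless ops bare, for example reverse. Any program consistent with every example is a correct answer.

reverse | filter_lt(-7) | map_add(-6)

Check, running the answer program on each example:
  [-36, -47, 48, 18, -18, 35] -> [35, -18, 18, 48, -47, -36] -> [-18, -47, -36] -> [-24, -53, -42]
  [-20, -30, -30, 13, -41, 33, 13, 20] -> [20, 13, 33, -41, 13, -30, -30, -20] -> [-41, -30, -30, -20] -> [-47, -36, -36, -26]
  [42, -1, 7, 32, -15] -> [-15, 32, 7, -1, 42] -> [-15] -> [-21]
  [-23, -46, -37, 19, -23, -2, 8, -24] -> [-24, 8, -2, -23, 19, -37, -46, -23] -> [-24, -23, -37, -46, -23] -> [-30, -29, -43, -52, -29]
  [42, 17, -44] -> [-44, 17, 42] -> [-44] -> [-50]
  [25, -19, 20, -48, -31, -50, -35, 43, -7] -> [-7, 43, -35, -50, -31, -48, 20, -19, 25] -> [-35, -50, -31, -48, -19] -> [-41, -56, -37, -54, -25]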